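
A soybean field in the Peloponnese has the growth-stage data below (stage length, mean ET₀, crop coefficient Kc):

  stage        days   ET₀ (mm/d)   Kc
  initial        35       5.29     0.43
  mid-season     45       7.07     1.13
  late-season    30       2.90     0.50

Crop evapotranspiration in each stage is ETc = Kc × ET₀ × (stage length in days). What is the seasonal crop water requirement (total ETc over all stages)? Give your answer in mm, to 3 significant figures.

483 mm

initial: 0.43 × 5.29 × 35 = 79.61 mm
mid-season: 1.13 × 7.07 × 45 = 359.51 mm
late-season: 0.50 × 2.90 × 30 = 43.50 mm
Seasonal total = 482.62 mm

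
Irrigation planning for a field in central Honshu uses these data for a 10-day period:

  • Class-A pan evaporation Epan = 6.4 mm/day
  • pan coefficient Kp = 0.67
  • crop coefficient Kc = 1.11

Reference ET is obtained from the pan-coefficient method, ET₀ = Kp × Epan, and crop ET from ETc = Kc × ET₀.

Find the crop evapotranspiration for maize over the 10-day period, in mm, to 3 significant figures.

47.6 mm

ET₀ = 0.67 × 6.4 = 4.2880 mm/d
ETc = Kc × ET₀ = 1.11 × 4.2880 = 4.7597 mm/d
Over 10 days: 4.7597 × 10 = 47.597 mm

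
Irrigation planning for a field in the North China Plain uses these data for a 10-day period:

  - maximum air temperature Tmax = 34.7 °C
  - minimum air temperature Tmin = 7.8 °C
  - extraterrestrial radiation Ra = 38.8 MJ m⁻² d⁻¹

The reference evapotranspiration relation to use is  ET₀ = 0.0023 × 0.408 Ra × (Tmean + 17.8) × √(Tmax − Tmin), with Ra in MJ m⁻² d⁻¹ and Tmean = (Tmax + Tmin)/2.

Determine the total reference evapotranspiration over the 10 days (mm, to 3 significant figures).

Tmean = (34.7 + 7.8)/2 = 21.25 °C
0.408 Ra = 0.408 × 38.8 = 15.8304 mm/d equivalent
ET₀ = 0.0023 × 15.8304 × (21.25 + 17.8) × √26.9 = 0.0023 × 15.8304 × 39.05 × 5.1865 = 7.3742 mm/d
Over 10 days: 7.3742 × 10 = 73.742 mm

73.7 mm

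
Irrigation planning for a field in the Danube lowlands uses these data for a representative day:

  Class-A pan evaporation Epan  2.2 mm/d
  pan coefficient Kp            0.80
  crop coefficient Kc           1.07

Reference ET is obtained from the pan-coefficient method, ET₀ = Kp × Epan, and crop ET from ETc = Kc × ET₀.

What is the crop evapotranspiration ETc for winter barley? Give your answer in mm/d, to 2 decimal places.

ET₀ = 0.80 × 2.2 = 1.7600 mm/d
ETc = Kc × ET₀ = 1.07 × 1.7600 = 1.8832 mm/d

1.88 mm/d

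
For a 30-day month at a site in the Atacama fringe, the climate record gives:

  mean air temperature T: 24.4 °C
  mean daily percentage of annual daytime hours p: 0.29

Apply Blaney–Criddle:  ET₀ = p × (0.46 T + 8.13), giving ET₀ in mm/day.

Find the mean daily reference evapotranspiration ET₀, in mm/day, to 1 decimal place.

ET₀ = 0.29 × (0.46 × 24.4 + 8.13) = 0.29 × 19.354 = 5.6127 mm/d

5.6 mm/day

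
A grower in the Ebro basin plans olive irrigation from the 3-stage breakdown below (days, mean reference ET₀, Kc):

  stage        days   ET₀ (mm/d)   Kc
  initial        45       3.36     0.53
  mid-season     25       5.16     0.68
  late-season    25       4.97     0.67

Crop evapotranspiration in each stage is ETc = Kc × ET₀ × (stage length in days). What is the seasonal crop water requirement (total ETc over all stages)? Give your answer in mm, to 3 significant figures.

251 mm

initial: 0.53 × 3.36 × 45 = 80.14 mm
mid-season: 0.68 × 5.16 × 25 = 87.72 mm
late-season: 0.67 × 4.97 × 25 = 83.25 mm
Seasonal total = 251.11 mm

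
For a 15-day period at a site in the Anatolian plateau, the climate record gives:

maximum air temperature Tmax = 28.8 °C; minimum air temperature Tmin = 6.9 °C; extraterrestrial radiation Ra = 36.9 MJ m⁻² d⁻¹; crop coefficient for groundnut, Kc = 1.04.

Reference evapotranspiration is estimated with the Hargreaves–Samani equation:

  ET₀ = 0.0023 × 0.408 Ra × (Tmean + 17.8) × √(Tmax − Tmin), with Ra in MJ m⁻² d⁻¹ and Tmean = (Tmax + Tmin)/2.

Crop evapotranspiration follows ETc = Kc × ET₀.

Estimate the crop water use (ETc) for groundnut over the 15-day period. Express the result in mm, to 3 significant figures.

Tmean = (28.8 + 6.9)/2 = 17.85 °C
0.408 Ra = 0.408 × 36.9 = 15.0552 mm/d equivalent
ET₀ = 0.0023 × 15.0552 × (17.85 + 17.8) × √21.9 = 0.0023 × 15.0552 × 35.65 × 4.6797 = 5.7769 mm/d
ETc = Kc × ET₀ = 1.04 × 5.7769 = 6.0080 mm/d
Over 15 days: 6.0080 × 15 = 90.120 mm

90.1 mm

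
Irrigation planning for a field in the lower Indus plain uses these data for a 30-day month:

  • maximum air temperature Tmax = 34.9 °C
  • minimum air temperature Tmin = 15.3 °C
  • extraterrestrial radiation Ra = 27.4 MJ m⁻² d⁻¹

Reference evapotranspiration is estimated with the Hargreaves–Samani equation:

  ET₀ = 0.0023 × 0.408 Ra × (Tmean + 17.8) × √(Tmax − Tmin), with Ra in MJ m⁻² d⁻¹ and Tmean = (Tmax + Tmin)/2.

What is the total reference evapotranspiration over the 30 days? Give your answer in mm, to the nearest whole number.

147 mm

Tmean = (34.9 + 15.3)/2 = 25.10 °C
0.408 Ra = 0.408 × 27.4 = 11.1792 mm/d equivalent
ET₀ = 0.0023 × 11.1792 × (25.10 + 17.8) × √19.6 = 0.0023 × 11.1792 × 42.90 × 4.4272 = 4.8834 mm/d
Over 30 days: 4.8834 × 30 = 146.502 mm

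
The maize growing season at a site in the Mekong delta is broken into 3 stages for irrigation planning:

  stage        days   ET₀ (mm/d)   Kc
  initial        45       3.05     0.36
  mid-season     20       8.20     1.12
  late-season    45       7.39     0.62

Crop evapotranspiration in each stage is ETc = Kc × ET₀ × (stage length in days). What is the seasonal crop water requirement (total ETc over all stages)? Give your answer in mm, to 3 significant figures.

initial: 0.36 × 3.05 × 45 = 49.41 mm
mid-season: 1.12 × 8.20 × 20 = 183.68 mm
late-season: 0.62 × 7.39 × 45 = 206.18 mm
Seasonal total = 439.27 mm

439 mm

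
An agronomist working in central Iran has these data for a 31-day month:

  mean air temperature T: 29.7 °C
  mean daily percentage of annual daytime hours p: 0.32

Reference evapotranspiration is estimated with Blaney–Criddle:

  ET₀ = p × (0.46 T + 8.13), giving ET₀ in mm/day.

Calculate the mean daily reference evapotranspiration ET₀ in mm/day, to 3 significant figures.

6.97 mm/day

ET₀ = 0.32 × (0.46 × 29.7 + 8.13) = 0.32 × 21.792 = 6.9734 mm/d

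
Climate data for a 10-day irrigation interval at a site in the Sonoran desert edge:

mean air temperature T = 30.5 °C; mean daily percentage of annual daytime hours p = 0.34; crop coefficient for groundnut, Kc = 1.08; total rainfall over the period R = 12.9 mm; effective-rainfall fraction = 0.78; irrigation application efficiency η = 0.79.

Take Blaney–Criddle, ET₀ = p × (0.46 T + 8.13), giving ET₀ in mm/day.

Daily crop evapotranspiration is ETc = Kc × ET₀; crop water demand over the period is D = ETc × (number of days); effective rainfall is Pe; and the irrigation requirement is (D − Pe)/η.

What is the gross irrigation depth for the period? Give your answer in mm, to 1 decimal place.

ET₀ = 0.34 × (0.46 × 30.5 + 8.13) = 0.34 × 22.160 = 7.5344 mm/d
ETc = Kc × ET₀ = 1.08 × 7.5344 = 8.1372 mm/d
Crop demand D = ETc × 10 d = 8.1372 × 10 = 81.372 mm
Pe = 0.78 × 12.9 = 10.062 mm
D − Pe = 81.372 − 10.062 = 71.310 mm
Gross irrigation = 71.310 / 0.79 = 90.266 mm

90.3 mm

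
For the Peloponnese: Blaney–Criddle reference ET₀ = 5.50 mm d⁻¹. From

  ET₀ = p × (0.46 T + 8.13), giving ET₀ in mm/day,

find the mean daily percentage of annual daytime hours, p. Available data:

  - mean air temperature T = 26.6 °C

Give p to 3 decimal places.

0.270

p = ET₀ / (0.46 T + 8.13) = 5.50 / (0.46 × 26.6 + 8.13) = 5.50 / 20.366 = 0.2701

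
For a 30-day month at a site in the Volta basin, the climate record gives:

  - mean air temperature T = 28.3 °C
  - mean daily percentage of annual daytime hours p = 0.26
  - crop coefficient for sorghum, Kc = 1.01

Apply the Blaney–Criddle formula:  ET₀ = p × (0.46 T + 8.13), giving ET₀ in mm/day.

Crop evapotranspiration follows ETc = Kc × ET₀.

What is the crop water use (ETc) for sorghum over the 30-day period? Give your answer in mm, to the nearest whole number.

ET₀ = 0.26 × (0.46 × 28.3 + 8.13) = 0.26 × 21.148 = 5.4985 mm/d
ETc = Kc × ET₀ = 1.01 × 5.4985 = 5.5535 mm/d
Over 30 days: 5.5535 × 30 = 166.605 mm

167 mm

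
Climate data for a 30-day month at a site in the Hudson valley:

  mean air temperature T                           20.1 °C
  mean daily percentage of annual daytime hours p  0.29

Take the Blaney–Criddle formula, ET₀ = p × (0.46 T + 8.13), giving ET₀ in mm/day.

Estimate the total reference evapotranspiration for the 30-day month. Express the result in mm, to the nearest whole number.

151 mm

ET₀ = 0.29 × (0.46 × 20.1 + 8.13) = 0.29 × 17.376 = 5.0390 mm/d
Monthly total = 5.0390 × 30 = 151.170 mm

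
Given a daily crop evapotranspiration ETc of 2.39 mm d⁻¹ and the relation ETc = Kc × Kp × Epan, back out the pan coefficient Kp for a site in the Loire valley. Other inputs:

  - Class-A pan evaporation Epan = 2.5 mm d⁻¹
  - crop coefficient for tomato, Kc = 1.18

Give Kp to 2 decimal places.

0.81

ETc = Kc × Kp × Epan  ⇒  Kp = ETc / (Kc × Epan)
Kp = 2.39 / (1.18 × 2.5) = 2.39 / 2.950 = 0.8102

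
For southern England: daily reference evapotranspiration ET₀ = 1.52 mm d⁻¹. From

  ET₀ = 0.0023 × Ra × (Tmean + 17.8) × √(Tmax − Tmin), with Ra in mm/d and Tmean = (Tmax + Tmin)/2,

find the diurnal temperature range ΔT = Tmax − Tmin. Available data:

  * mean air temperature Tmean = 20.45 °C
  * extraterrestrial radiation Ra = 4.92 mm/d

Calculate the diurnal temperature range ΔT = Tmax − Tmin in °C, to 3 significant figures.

12.3 °C

√ΔT = ET₀ / [0.0023 × Ra × (Tmean+17.8)] = 1.52 / (0.0023 × 4.92 × 38.25) = 3.5117
ΔT = 3.5117² = 12.332 °C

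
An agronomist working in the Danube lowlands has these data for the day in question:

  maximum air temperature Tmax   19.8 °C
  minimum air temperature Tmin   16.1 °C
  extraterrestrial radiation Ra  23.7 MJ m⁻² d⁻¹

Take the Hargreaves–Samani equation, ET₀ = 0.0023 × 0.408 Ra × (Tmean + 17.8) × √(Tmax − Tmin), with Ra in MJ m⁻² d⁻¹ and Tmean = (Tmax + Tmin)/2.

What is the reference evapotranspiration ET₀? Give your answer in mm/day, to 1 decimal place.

Tmean = (19.8 + 16.1)/2 = 17.95 °C
0.408 Ra = 0.408 × 23.7 = 9.6696 mm/d equivalent
ET₀ = 0.0023 × 9.6696 × (17.95 + 17.8) × √3.7 = 0.0023 × 9.6696 × 35.75 × 1.9235 = 1.5293 mm/d

1.5 mm/day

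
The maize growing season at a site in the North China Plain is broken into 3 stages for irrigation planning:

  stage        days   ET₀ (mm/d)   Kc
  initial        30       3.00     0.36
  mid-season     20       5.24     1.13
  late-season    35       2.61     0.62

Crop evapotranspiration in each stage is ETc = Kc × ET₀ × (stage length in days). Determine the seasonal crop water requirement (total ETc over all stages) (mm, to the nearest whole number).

initial: 0.36 × 3.00 × 30 = 32.40 mm
mid-season: 1.13 × 5.24 × 20 = 118.42 mm
late-season: 0.62 × 2.61 × 35 = 56.64 mm
Seasonal total = 207.46 mm

207 mm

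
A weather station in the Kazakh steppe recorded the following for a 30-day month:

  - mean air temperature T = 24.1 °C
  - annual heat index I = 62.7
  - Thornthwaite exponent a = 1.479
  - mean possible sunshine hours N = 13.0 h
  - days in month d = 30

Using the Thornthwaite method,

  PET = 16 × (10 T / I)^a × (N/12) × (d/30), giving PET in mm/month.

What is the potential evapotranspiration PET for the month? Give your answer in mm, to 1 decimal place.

127.0 mm

10T/I = 10 × 24.1 / 62.7 = 3.8437
(10T/I)^a = 3.8437^1.479 = 7.3256
Uncorrected PET = 16 × 7.3256 = 117.210 mm
Correction = (N/12)(d/30) = (13.0/12)(30/30) = 1.0833
PET = 117.210 × 1.0833 = 126.974 mm/month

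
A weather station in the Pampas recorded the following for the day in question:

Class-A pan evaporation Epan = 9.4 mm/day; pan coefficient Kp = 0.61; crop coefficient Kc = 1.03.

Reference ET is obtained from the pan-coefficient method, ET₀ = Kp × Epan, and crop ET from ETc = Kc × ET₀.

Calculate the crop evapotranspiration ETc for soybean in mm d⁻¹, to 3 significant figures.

ET₀ = 0.61 × 9.4 = 5.7340 mm/d
ETc = Kc × ET₀ = 1.03 × 5.7340 = 5.9060 mm/d

5.91 mm d⁻¹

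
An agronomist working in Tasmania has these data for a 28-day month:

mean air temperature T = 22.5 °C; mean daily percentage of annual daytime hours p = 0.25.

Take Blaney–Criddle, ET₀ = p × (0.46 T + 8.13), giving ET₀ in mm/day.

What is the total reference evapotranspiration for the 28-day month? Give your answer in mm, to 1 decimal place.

ET₀ = 0.25 × (0.46 × 22.5 + 8.13) = 0.25 × 18.480 = 4.6200 mm/d
Monthly total = 4.6200 × 28 = 129.360 mm

129.4 mm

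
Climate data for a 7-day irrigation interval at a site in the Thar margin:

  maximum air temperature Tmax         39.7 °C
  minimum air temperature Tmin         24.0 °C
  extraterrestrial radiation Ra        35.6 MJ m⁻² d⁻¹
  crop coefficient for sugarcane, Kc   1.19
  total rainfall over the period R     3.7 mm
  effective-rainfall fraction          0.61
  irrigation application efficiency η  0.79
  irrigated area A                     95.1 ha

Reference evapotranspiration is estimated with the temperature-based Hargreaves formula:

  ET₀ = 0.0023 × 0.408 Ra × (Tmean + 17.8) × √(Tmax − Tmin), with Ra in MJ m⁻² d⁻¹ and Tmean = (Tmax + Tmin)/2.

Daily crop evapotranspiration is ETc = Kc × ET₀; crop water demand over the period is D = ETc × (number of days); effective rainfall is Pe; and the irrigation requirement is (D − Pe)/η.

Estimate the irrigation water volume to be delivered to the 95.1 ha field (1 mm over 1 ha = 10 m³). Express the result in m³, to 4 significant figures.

63190 m³

Tmean = (39.7 + 24.0)/2 = 31.85 °C
0.408 Ra = 0.408 × 35.6 = 14.5248 mm/d equivalent
ET₀ = 0.0023 × 14.5248 × (31.85 + 17.8) × √15.7 = 0.0023 × 14.5248 × 49.65 × 3.9623 = 6.5721 mm/d
ETc = Kc × ET₀ = 1.19 × 6.5721 = 7.8208 mm/d
Crop demand D = ETc × 7 d = 7.8208 × 7 = 54.746 mm
Pe = 0.61 × 3.7 = 2.257 mm
D − Pe = 54.746 − 2.257 = 52.489 mm
Gross irrigation = 52.489 / 0.79 = 66.442 mm
Volume = 66.442 mm × 95.1 ha × 10 = 63186.3 m³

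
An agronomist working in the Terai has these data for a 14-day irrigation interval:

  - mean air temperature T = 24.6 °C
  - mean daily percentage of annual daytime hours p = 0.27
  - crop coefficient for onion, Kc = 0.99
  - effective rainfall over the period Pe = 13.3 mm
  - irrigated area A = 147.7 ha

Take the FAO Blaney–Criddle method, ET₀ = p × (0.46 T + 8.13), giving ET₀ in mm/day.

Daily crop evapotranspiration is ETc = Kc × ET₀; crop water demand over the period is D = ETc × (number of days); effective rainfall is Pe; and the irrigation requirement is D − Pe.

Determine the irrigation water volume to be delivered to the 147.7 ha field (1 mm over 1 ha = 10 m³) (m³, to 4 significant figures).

87840 m³

ET₀ = 0.27 × (0.46 × 24.6 + 8.13) = 0.27 × 19.446 = 5.2504 mm/d
ETc = Kc × ET₀ = 0.99 × 5.2504 = 5.1979 mm/d
Crop demand D = ETc × 14 d = 5.1979 × 14 = 72.771 mm
D − Pe = 72.771 − 13.3 = 59.471 mm
Volume = 59.471 mm × 147.7 ha × 10 = 87838.7 m³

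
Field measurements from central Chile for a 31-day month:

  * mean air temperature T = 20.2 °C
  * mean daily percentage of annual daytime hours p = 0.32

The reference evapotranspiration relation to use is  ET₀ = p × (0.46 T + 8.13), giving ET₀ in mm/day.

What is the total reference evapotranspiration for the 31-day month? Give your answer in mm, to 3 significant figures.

ET₀ = 0.32 × (0.46 × 20.2 + 8.13) = 0.32 × 17.422 = 5.5750 mm/d
Monthly total = 5.5750 × 31 = 172.825 mm

173 mm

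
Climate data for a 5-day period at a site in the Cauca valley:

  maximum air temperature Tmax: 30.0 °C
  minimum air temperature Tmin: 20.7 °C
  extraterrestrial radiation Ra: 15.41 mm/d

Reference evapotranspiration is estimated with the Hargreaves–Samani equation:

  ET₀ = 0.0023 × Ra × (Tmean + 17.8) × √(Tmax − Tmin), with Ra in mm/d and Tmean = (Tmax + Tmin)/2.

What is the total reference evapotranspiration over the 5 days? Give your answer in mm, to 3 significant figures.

Tmean = (30.0 + 20.7)/2 = 25.35 °C
ET₀ = 0.0023 × 15.41 × (25.35 + 17.8) × √9.3 = 0.0023 × 15.41 × 43.15 × 3.0496 = 4.6640 mm/d
Over 5 days: 4.6640 × 5 = 23.320 mm

23.3 mm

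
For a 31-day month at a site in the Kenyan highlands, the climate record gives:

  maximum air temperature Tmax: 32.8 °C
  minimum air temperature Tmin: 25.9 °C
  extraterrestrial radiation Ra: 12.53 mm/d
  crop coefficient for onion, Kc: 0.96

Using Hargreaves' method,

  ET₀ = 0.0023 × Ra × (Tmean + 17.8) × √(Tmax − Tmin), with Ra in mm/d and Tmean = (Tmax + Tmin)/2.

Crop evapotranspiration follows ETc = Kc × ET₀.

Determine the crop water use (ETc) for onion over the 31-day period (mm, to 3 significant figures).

106 mm

Tmean = (32.8 + 25.9)/2 = 29.35 °C
ET₀ = 0.0023 × 12.53 × (29.35 + 17.8) × √6.9 = 0.0023 × 12.53 × 47.15 × 2.6268 = 3.5693 mm/d
ETc = Kc × ET₀ = 0.96 × 3.5693 = 3.4265 mm/d
Over 31 days: 3.4265 × 31 = 106.222 mm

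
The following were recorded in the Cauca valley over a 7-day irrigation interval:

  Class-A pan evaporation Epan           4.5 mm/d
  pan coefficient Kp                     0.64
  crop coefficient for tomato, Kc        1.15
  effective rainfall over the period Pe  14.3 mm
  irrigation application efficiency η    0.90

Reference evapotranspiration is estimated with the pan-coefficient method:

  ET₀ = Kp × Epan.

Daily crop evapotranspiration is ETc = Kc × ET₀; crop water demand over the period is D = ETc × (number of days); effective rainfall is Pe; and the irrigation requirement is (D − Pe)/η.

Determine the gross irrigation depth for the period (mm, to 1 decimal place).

ET₀ = 0.64 × 4.5 = 2.8800 mm/d
ETc = Kc × ET₀ = 1.15 × 2.8800 = 3.3120 mm/d
Crop demand D = ETc × 7 d = 3.3120 × 7 = 23.184 mm
D − Pe = 23.184 − 14.3 = 8.884 mm
Gross irrigation = 8.884 / 0.90 = 9.871 mm

9.9 mm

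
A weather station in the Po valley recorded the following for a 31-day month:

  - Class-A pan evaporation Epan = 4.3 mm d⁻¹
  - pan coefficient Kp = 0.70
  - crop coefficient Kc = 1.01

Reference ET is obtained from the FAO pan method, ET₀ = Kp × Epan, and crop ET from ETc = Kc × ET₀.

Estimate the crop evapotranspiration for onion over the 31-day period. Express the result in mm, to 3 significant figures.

ET₀ = 0.70 × 4.3 = 3.0100 mm/d
ETc = Kc × ET₀ = 1.01 × 3.0100 = 3.0401 mm/d
Over 31 days: 3.0401 × 31 = 94.243 mm

94.2 mm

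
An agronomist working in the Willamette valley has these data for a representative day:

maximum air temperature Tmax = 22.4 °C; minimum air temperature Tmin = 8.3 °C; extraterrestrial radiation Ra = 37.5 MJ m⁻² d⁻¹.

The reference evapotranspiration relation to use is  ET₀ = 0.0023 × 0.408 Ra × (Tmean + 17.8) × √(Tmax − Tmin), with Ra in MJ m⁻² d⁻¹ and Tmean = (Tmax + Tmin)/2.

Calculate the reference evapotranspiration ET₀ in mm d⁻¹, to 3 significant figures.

4.38 mm d⁻¹

Tmean = (22.4 + 8.3)/2 = 15.35 °C
0.408 Ra = 0.408 × 37.5 = 15.3000 mm/d equivalent
ET₀ = 0.0023 × 15.3000 × (15.35 + 17.8) × √14.1 = 0.0023 × 15.3000 × 33.15 × 3.7550 = 4.3804 mm/d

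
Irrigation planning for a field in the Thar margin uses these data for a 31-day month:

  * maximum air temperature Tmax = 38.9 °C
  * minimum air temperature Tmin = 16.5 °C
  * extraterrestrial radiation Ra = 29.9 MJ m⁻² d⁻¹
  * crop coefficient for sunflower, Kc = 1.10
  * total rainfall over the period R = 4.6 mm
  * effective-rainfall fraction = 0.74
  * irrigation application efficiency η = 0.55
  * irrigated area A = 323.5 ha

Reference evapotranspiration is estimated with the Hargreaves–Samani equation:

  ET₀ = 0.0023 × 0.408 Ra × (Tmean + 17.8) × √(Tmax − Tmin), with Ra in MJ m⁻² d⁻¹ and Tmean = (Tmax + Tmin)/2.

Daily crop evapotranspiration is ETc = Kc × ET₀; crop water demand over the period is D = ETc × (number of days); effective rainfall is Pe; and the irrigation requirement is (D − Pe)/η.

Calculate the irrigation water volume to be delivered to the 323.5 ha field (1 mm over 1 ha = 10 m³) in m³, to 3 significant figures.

1190000 m³

Tmean = (38.9 + 16.5)/2 = 27.70 °C
0.408 Ra = 0.408 × 29.9 = 12.1992 mm/d equivalent
ET₀ = 0.0023 × 12.1992 × (27.70 + 17.8) × √22.4 = 0.0023 × 12.1992 × 45.50 × 4.7329 = 6.0422 mm/d
ETc = Kc × ET₀ = 1.10 × 6.0422 = 6.6464 mm/d
Crop demand D = ETc × 31 d = 6.6464 × 31 = 206.038 mm
Pe = 0.74 × 4.6 = 3.404 mm
D − Pe = 206.038 − 3.404 = 202.634 mm
Gross irrigation = 202.634 / 0.55 = 368.425 mm
Volume = 368.425 mm × 323.5 ha × 10 = 1191854.9 m³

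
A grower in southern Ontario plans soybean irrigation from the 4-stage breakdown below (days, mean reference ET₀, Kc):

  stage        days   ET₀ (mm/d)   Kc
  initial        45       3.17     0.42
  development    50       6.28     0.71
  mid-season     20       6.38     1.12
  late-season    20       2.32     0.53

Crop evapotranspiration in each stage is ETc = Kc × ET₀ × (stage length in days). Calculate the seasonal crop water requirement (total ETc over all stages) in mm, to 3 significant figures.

450 mm

initial: 0.42 × 3.17 × 45 = 59.91 mm
development: 0.71 × 6.28 × 50 = 222.94 mm
mid-season: 1.12 × 6.38 × 20 = 142.91 mm
late-season: 0.53 × 2.32 × 20 = 24.59 mm
Seasonal total = 450.35 mm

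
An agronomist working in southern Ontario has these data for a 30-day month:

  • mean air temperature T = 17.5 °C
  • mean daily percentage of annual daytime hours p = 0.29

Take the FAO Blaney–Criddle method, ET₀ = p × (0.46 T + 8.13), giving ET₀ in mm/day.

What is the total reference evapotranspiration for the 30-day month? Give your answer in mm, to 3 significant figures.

ET₀ = 0.29 × (0.46 × 17.5 + 8.13) = 0.29 × 16.180 = 4.6922 mm/d
Monthly total = 4.6922 × 30 = 140.766 mm

141 mm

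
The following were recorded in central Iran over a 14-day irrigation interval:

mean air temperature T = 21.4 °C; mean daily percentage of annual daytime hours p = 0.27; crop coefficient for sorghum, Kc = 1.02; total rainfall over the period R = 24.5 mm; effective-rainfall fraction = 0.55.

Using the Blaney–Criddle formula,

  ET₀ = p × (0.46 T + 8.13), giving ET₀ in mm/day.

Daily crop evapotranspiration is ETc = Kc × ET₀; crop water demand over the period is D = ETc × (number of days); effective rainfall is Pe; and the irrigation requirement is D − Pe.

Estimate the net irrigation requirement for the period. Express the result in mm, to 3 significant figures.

55.8 mm

ET₀ = 0.27 × (0.46 × 21.4 + 8.13) = 0.27 × 17.974 = 4.8530 mm/d
ETc = Kc × ET₀ = 1.02 × 4.8530 = 4.9501 mm/d
Crop demand D = ETc × 14 d = 4.9501 × 14 = 69.301 mm
Pe = 0.55 × 24.5 = 13.475 mm
D − Pe = 69.301 − 13.475 = 55.826 mm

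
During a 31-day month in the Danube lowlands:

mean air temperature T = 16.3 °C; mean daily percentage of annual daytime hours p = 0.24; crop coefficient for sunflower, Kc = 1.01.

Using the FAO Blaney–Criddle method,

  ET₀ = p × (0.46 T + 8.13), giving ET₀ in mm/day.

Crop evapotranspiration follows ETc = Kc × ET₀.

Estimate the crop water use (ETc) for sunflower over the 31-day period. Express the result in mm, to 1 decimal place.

ET₀ = 0.24 × (0.46 × 16.3 + 8.13) = 0.24 × 15.628 = 3.7507 mm/d
ETc = Kc × ET₀ = 1.01 × 3.7507 = 3.7882 mm/d
Over 31 days: 3.7882 × 31 = 117.434 mm

117.4 mm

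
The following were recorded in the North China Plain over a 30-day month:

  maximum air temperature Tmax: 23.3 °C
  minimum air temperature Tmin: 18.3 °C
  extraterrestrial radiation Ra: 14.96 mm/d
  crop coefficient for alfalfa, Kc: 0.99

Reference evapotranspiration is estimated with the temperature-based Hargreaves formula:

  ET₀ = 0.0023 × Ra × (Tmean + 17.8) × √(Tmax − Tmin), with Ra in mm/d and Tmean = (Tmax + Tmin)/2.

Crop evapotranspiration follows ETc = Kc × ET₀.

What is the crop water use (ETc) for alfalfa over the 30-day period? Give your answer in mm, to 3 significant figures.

88.2 mm

Tmean = (23.3 + 18.3)/2 = 20.80 °C
ET₀ = 0.0023 × 14.96 × (20.80 + 17.8) × √5.0 = 0.0023 × 14.96 × 38.60 × 2.2361 = 2.9699 mm/d
ETc = Kc × ET₀ = 0.99 × 2.9699 = 2.9402 mm/d
Over 30 days: 2.9402 × 30 = 88.206 mm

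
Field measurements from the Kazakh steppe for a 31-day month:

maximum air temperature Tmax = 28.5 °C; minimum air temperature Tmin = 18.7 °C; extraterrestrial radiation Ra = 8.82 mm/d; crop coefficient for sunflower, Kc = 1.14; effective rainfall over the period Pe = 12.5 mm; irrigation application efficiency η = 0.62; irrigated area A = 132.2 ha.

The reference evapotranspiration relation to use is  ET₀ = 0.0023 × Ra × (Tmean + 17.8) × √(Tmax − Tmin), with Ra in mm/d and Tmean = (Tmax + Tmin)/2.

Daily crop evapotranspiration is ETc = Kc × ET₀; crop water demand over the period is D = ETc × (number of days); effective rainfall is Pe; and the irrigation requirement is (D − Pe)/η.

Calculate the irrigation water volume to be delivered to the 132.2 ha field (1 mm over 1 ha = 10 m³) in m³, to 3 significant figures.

Tmean = (28.5 + 18.7)/2 = 23.60 °C
ET₀ = 0.0023 × 8.82 × (23.60 + 17.8) × √9.8 = 0.0023 × 8.82 × 41.40 × 3.1305 = 2.6291 mm/d
ETc = Kc × ET₀ = 1.14 × 2.6291 = 2.9972 mm/d
Crop demand D = ETc × 31 d = 2.9972 × 31 = 92.913 mm
D − Pe = 92.913 − 12.5 = 80.413 mm
Gross irrigation = 80.413 / 0.62 = 129.698 mm
Volume = 129.698 mm × 132.2 ha × 10 = 171460.8 m³

171000 m³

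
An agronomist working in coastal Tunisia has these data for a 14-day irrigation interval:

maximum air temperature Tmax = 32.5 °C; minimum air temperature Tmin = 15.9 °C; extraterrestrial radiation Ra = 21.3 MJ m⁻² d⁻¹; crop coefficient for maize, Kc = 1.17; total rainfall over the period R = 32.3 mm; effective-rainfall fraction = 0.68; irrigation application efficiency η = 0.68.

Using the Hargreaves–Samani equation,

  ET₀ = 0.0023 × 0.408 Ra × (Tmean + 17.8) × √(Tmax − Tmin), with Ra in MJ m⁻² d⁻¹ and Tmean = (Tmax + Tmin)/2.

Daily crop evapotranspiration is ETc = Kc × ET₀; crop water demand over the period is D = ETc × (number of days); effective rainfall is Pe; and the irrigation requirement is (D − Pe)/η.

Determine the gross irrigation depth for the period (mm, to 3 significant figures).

Tmean = (32.5 + 15.9)/2 = 24.20 °C
0.408 Ra = 0.408 × 21.3 = 8.6904 mm/d equivalent
ET₀ = 0.0023 × 8.6904 × (24.20 + 17.8) × √16.6 = 0.0023 × 8.6904 × 42.00 × 4.0743 = 3.4203 mm/d
ETc = Kc × ET₀ = 1.17 × 3.4203 = 4.0018 mm/d
Crop demand D = ETc × 14 d = 4.0018 × 14 = 56.025 mm
Pe = 0.68 × 32.3 = 21.964 mm
D − Pe = 56.025 − 21.964 = 34.061 mm
Gross irrigation = 34.061 / 0.68 = 50.090 mm

50.1 mm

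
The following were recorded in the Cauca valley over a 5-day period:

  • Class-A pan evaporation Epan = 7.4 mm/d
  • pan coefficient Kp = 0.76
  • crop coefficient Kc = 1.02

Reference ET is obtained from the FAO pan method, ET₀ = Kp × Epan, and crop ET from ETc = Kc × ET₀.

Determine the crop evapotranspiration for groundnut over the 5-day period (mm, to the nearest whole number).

ET₀ = 0.76 × 7.4 = 5.6240 mm/d
ETc = Kc × ET₀ = 1.02 × 5.6240 = 5.7365 mm/d
Over 5 days: 5.7365 × 5 = 28.683 mm

29 mm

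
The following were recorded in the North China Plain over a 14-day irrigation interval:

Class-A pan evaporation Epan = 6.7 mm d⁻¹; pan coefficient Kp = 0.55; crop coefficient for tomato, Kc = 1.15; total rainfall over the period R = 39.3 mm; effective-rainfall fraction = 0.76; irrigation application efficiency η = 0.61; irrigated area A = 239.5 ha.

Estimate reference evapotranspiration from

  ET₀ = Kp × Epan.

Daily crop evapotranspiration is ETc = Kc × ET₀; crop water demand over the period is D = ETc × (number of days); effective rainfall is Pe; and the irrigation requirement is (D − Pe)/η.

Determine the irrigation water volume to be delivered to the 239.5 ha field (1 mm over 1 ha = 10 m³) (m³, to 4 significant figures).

ET₀ = 0.55 × 6.7 = 3.6850 mm/d
ETc = Kc × ET₀ = 1.15 × 3.6850 = 4.2378 mm/d
Crop demand D = ETc × 14 d = 4.2378 × 14 = 59.329 mm
Pe = 0.76 × 39.3 = 29.868 mm
D − Pe = 59.329 − 29.868 = 29.461 mm
Gross irrigation = 29.461 / 0.61 = 48.297 mm
Volume = 48.297 mm × 239.5 ha × 10 = 115671.3 m³

115700 m³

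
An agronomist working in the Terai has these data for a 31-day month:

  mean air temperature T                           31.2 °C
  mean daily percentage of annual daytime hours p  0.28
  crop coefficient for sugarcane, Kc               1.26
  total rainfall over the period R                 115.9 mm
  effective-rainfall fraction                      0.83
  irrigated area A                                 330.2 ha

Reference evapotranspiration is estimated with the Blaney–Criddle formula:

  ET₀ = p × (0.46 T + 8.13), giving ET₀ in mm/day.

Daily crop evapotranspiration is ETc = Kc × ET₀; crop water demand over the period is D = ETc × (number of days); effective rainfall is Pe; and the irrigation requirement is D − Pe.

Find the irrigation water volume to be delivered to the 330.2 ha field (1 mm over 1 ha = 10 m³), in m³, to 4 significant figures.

ET₀ = 0.28 × (0.46 × 31.2 + 8.13) = 0.28 × 22.482 = 6.2950 mm/d
ETc = Kc × ET₀ = 1.26 × 6.2950 = 7.9317 mm/d
Crop demand D = ETc × 31 d = 7.9317 × 31 = 245.883 mm
Pe = 0.83 × 115.9 = 96.197 mm
D − Pe = 245.883 − 96.197 = 149.686 mm
Volume = 149.686 mm × 330.2 ha × 10 = 494263.2 m³

494300 m³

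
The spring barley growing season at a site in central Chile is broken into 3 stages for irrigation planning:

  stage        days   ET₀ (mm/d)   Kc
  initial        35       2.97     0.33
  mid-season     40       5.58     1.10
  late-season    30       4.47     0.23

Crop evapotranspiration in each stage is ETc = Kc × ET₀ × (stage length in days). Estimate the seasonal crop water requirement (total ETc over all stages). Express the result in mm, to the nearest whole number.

initial: 0.33 × 2.97 × 35 = 34.30 mm
mid-season: 1.10 × 5.58 × 40 = 245.52 mm
late-season: 0.23 × 4.47 × 30 = 30.84 mm
Seasonal total = 310.66 mm

311 mm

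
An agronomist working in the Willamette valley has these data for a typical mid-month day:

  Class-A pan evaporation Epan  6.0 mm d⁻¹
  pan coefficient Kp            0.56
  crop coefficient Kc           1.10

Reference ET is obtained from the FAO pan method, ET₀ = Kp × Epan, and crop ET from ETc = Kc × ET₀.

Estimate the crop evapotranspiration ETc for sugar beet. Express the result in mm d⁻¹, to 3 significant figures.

3.70 mm d⁻¹

ET₀ = 0.56 × 6.0 = 3.3600 mm/d
ETc = Kc × ET₀ = 1.10 × 3.3600 = 3.6960 mm/d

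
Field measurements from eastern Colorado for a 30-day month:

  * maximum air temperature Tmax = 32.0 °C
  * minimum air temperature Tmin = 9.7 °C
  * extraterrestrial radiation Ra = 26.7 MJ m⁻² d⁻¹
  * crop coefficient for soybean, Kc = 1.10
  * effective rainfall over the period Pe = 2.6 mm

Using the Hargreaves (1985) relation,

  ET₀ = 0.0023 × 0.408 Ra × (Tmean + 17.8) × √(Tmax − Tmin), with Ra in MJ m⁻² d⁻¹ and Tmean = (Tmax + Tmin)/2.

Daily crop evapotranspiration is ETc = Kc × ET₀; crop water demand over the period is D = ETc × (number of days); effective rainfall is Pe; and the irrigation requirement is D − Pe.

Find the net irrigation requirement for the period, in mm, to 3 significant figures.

Tmean = (32.0 + 9.7)/2 = 20.85 °C
0.408 Ra = 0.408 × 26.7 = 10.8936 mm/d equivalent
ET₀ = 0.0023 × 10.8936 × (20.85 + 17.8) × √22.3 = 0.0023 × 10.8936 × 38.65 × 4.7223 = 4.5730 mm/d
ETc = Kc × ET₀ = 1.10 × 4.5730 = 5.0303 mm/d
Crop demand D = ETc × 30 d = 5.0303 × 30 = 150.909 mm
D − Pe = 150.909 − 2.6 = 148.309 mm

148 mm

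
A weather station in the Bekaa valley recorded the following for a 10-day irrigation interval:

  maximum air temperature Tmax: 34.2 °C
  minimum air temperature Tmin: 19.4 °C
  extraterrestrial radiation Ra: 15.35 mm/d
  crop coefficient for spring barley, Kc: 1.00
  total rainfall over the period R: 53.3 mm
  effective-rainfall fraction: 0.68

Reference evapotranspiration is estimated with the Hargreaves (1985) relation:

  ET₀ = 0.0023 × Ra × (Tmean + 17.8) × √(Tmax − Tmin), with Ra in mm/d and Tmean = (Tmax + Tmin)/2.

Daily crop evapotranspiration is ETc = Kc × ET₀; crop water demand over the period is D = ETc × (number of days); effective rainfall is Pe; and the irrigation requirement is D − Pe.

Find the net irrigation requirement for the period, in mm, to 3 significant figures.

24.3 mm

Tmean = (34.2 + 19.4)/2 = 26.80 °C
ET₀ = 0.0023 × 15.35 × (26.80 + 17.8) × √14.8 = 0.0023 × 15.35 × 44.60 × 3.8471 = 6.0577 mm/d
ETc = Kc × ET₀ = 1.00 × 6.0577 = 6.0577 mm/d
Crop demand D = ETc × 10 d = 6.0577 × 10 = 60.577 mm
Pe = 0.68 × 53.3 = 36.244 mm
D − Pe = 60.577 − 36.244 = 24.333 mm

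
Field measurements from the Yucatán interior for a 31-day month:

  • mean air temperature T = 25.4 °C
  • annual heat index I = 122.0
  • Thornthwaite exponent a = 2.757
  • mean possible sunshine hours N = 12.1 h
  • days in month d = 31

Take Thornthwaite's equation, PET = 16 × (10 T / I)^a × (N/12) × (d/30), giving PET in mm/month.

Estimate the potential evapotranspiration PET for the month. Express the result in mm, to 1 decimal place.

10T/I = 10 × 25.4 / 122.0 = 2.0820
(10T/I)^a = 2.0820^2.757 = 7.5518
Uncorrected PET = 16 × 7.5518 = 120.829 mm
Correction = (N/12)(d/30) = (12.1/12)(31/30) = 1.0419
PET = 120.829 × 1.0419 = 125.892 mm/month

125.9 mm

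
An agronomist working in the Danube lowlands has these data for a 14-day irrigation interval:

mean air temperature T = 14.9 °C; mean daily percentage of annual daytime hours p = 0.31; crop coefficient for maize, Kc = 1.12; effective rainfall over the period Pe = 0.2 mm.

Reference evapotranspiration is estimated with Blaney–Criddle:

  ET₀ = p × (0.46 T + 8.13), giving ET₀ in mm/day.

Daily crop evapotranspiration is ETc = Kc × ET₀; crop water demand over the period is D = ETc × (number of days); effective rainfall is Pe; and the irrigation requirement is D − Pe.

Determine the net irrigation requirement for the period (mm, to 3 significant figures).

72.6 mm

ET₀ = 0.31 × (0.46 × 14.9 + 8.13) = 0.31 × 14.984 = 4.6450 mm/d
ETc = Kc × ET₀ = 1.12 × 4.6450 = 5.2024 mm/d
Crop demand D = ETc × 14 d = 5.2024 × 14 = 72.834 mm
D − Pe = 72.834 − 0.2 = 72.634 mm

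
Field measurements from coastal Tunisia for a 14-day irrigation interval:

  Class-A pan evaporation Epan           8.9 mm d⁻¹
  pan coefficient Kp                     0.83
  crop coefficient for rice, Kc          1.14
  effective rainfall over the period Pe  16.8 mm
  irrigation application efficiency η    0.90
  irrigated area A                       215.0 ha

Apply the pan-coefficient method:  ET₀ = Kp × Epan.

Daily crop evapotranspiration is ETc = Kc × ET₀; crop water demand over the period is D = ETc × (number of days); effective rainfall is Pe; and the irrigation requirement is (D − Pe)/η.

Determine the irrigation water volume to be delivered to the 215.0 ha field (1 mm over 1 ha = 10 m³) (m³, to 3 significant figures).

242000 m³

ET₀ = 0.83 × 8.9 = 7.3870 mm/d
ETc = Kc × ET₀ = 1.14 × 7.3870 = 8.4212 mm/d
Crop demand D = ETc × 14 d = 8.4212 × 14 = 117.897 mm
D − Pe = 117.897 − 16.8 = 101.097 mm
Gross irrigation = 101.097 / 0.90 = 112.330 mm
Volume = 112.330 mm × 215.0 ha × 10 = 241509.5 m³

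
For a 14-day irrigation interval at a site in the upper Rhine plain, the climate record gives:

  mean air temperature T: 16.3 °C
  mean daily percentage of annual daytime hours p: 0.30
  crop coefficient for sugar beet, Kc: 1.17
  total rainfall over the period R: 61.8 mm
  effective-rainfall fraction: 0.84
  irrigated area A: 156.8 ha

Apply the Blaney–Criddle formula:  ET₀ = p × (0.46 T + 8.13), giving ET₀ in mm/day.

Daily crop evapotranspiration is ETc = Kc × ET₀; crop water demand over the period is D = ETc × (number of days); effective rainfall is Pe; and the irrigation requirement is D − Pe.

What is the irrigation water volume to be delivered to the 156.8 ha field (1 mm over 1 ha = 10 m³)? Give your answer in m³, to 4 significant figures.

39020 m³

ET₀ = 0.30 × (0.46 × 16.3 + 8.13) = 0.30 × 15.628 = 4.6884 mm/d
ETc = Kc × ET₀ = 1.17 × 4.6884 = 5.4854 mm/d
Crop demand D = ETc × 14 d = 5.4854 × 14 = 76.796 mm
Pe = 0.84 × 61.8 = 51.912 mm
D − Pe = 76.796 − 51.912 = 24.884 mm
Volume = 24.884 mm × 156.8 ha × 10 = 39018.1 m³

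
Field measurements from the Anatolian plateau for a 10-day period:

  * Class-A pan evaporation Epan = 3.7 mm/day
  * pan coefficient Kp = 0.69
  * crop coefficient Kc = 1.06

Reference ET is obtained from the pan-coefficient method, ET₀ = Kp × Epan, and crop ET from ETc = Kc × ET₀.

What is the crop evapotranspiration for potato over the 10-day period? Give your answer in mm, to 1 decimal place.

27.1 mm

ET₀ = 0.69 × 3.7 = 2.5530 mm/d
ETc = Kc × ET₀ = 1.06 × 2.5530 = 2.7062 mm/d
Over 10 days: 2.7062 × 10 = 27.062 mm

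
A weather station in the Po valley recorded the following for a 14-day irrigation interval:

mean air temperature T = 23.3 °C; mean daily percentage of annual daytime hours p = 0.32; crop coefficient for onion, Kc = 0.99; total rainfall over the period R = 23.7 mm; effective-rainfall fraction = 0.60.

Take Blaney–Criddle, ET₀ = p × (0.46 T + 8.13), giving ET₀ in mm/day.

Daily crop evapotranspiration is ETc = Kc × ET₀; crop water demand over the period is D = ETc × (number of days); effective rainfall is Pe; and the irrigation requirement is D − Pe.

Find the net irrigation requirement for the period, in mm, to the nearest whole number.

ET₀ = 0.32 × (0.46 × 23.3 + 8.13) = 0.32 × 18.848 = 6.0314 mm/d
ETc = Kc × ET₀ = 0.99 × 6.0314 = 5.9711 mm/d
Crop demand D = ETc × 14 d = 5.9711 × 14 = 83.595 mm
Pe = 0.60 × 23.7 = 14.220 mm
D − Pe = 83.595 − 14.220 = 69.375 mm

69 mm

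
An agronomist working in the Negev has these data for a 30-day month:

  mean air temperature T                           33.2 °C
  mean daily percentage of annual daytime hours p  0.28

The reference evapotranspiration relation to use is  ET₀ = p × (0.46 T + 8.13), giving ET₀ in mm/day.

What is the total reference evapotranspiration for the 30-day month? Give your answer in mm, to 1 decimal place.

ET₀ = 0.28 × (0.46 × 33.2 + 8.13) = 0.28 × 23.402 = 6.5526 mm/d
Monthly total = 6.5526 × 30 = 196.578 mm

196.6 mm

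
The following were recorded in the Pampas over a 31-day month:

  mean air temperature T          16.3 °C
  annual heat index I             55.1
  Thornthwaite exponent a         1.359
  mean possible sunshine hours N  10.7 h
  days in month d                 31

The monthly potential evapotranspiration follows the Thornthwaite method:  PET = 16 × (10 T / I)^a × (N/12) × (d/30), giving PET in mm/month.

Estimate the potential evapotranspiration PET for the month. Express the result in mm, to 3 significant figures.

10T/I = 10 × 16.3 / 55.1 = 2.9583
(10T/I)^a = 2.9583^1.359 = 4.3666
Uncorrected PET = 16 × 4.3666 = 69.866 mm
Correction = (N/12)(d/30) = (10.7/12)(31/30) = 0.9214
PET = 69.866 × 0.9214 = 64.375 mm/month

64.4 mm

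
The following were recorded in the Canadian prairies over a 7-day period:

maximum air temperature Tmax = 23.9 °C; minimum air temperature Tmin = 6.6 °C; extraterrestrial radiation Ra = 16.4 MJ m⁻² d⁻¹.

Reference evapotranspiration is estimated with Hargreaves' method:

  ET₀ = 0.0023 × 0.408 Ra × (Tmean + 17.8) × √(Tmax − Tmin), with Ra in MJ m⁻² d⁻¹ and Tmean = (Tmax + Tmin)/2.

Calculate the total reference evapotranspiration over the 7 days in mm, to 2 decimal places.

Tmean = (23.9 + 6.6)/2 = 15.25 °C
0.408 Ra = 0.408 × 16.4 = 6.6912 mm/d equivalent
ET₀ = 0.0023 × 6.6912 × (15.25 + 17.8) × √17.3 = 0.0023 × 6.6912 × 33.05 × 4.1593 = 2.1156 mm/d
Over 7 days: 2.1156 × 7 = 14.809 mm

14.81 mm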